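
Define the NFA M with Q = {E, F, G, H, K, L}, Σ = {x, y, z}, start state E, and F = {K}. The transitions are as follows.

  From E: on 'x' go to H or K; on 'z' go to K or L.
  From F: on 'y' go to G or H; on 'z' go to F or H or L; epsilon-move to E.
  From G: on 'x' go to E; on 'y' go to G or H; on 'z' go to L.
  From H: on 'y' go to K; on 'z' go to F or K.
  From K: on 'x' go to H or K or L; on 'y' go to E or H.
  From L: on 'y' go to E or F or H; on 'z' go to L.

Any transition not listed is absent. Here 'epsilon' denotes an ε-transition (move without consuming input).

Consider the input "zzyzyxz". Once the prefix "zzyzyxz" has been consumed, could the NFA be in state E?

Start in {E}.
Read 'z': E→{K, L}; now {K, L}.
Read 'z': K→∅, L→{L}; now {L}.
Read 'y': L→{E, F, H}; now {E, F, H}.
Read 'z': E→{K, L}, F→{F, H, L}, H→{F, K}; union {F, H, K, L}; ε-closure = {E, F, H, K, L}.
Read 'y': E→∅, F→{G, H}, H→{K}, K→{E, H}, L→{E, F, H}; now {E, F, G, H, K}.
Read 'x': E→{H, K}, F→∅, G→{E}, H→∅, K→{H, K, L}; now {E, H, K, L}.
Read 'z': E→{K, L}, H→{F, K}, K→∅, L→{L}; union {F, K, L}; ε-closure = {E, F, K, L}.
State E is in {E, F, K, L}.

Yes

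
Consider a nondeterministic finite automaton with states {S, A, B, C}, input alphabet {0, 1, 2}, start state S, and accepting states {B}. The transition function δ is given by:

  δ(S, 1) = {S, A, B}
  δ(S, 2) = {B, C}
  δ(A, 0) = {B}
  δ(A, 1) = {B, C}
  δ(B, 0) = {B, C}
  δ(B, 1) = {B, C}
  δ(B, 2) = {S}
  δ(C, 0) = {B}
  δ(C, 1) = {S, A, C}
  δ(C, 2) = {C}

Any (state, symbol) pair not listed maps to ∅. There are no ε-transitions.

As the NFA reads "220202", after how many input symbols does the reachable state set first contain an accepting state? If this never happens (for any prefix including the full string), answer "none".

1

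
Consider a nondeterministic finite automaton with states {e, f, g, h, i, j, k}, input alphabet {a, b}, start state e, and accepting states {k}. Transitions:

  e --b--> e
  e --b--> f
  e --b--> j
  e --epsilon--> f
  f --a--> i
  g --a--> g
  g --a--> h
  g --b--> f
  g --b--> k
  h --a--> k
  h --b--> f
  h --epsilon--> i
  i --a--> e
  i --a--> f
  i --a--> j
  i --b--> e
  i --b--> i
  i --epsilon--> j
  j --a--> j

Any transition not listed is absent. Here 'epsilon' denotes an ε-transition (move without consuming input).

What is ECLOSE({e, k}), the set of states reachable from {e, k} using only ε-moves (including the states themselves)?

Begin with {e, k}.
ε-move e → f; add f.

{e, f, k}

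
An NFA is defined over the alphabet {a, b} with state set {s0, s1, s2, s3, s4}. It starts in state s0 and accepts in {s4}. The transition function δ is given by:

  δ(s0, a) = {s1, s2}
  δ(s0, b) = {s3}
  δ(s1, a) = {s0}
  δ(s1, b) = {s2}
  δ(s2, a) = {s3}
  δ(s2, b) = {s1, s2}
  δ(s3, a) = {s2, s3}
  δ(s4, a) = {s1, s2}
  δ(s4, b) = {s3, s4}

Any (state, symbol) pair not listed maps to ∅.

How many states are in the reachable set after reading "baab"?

Start in {s0}.
Read 'b': {s0} → {s3}.
Read 'a': {s3} → {s2, s3}.
Read 'a': {s2, s3} → {s2, s3}.
Read 'b': {s2, s3} → {s1, s2}.
That set has 2 states.

2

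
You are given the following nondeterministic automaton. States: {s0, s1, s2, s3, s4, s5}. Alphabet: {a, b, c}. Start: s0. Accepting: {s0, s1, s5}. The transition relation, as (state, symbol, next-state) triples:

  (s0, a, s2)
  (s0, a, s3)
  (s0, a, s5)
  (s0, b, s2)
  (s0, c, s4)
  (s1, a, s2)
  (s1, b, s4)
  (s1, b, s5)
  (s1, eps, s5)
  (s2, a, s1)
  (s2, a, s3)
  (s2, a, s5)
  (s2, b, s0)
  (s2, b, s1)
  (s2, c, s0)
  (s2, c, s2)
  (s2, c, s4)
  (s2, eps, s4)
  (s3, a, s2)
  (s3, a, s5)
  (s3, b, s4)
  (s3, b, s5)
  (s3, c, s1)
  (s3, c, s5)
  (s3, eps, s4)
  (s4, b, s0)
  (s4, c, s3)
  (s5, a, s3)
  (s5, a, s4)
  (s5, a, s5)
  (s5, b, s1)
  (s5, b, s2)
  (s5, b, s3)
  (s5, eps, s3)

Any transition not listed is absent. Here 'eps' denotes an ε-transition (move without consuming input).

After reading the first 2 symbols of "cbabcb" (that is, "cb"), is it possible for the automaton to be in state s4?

Start in {s0}.
Read 'c': {s0} → {s4}.
Read 'b': {s4} → {s0}.
State s4 is not in {s0}.

No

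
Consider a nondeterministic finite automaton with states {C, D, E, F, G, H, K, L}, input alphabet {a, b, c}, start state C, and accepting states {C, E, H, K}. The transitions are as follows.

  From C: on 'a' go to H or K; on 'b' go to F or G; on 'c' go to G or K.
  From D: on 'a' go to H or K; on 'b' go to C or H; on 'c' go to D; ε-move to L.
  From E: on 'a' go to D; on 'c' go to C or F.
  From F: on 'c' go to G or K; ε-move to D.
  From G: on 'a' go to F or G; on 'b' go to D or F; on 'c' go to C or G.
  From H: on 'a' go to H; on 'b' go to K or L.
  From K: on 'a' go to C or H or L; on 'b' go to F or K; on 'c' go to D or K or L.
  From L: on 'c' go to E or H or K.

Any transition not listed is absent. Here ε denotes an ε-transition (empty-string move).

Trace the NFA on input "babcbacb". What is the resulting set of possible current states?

{C, D, F, H, K, L}

Start in {C}.
Read 'b': C→{F, G}; union {F, G}; ε-closure = {D, F, G, L}.
Read 'a': D→{H, K}, F→∅, G→{F, G}, L→∅; union {F, G, H, K}; ε-closure = {D, F, G, H, K, L}.
Read 'b': D→{C, H}, F→∅, G→{D, F}, H→{K, L}, K→{F, K}, L→∅; now {C, D, F, H, K, L}.
Read 'c': C→{G, K}, D→{D}, F→{G, K}, H→∅, K→{D, K, L}, L→{E, H, K}; now {D, E, G, H, K, L}.
Read 'b': D→{C, H}, E→∅, G→{D, F}, H→{K, L}, K→{F, K}, L→∅; now {C, D, F, H, K, L}.
Read 'a': C→{H, K}, D→{H, K}, F→∅, H→{H}, K→{C, H, L}, L→∅; now {C, H, K, L}.
Read 'c': C→{G, K}, H→∅, K→{D, K, L}, L→{E, H, K}; now {D, E, G, H, K, L}.
Read 'b': D→{C, H}, E→∅, G→{D, F}, H→{K, L}, K→{F, K}, L→∅; now {C, D, F, H, K, L}.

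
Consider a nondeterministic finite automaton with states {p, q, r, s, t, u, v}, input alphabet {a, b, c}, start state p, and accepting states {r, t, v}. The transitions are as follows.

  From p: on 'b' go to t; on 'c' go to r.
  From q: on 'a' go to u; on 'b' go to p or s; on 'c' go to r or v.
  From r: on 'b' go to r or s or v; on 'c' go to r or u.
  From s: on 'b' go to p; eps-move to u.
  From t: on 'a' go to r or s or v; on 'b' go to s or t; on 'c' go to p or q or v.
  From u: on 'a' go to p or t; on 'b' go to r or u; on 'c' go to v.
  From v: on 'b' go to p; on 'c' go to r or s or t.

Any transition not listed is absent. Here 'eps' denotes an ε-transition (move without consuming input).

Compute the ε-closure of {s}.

{s, u}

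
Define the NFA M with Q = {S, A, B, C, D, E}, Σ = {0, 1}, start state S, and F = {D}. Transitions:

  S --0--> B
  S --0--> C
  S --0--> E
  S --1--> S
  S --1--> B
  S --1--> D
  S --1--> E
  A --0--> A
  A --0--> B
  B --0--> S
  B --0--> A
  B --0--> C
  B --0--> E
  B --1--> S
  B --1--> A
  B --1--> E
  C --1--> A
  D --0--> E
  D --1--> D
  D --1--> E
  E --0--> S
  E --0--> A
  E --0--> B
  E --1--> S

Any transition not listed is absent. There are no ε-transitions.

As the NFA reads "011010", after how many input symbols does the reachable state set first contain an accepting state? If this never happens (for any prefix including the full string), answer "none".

3

Start in {S}.
Read '0': {S} → {B, C, E}.
Read '1': {B, C, E} → {S, A, E}.
Read '1': {S, A, E} → {S, B, D, E}.
None of the earlier sets intersect F, but {S, B, D, E} does.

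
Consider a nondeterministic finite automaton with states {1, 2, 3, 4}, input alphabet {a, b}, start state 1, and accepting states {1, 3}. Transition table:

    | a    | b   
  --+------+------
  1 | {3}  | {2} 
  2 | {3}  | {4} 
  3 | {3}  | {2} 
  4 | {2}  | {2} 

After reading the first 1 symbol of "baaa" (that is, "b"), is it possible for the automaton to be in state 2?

Start in {1}.
Read 'b': 1→{2}; now {2}.
State 2 is in {2}.

Yes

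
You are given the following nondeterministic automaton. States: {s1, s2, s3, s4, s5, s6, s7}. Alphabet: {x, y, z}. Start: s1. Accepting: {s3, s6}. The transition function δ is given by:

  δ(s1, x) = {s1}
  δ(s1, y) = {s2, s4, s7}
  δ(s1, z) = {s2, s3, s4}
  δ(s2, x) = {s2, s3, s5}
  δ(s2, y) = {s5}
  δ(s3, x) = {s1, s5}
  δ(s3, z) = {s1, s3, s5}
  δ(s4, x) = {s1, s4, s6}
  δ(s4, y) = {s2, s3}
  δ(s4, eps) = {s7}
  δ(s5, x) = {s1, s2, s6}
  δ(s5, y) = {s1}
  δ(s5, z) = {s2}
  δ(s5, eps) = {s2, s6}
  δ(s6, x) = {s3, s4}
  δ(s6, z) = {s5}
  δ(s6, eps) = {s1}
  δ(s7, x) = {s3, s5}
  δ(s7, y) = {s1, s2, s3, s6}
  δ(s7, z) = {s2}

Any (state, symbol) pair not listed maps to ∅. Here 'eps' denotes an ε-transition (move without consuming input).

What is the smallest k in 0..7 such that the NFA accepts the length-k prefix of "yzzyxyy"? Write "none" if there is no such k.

none

Start in {s1}.
Read 'y': s1→{s2, s4, s7}; now {s2, s4, s7}.
Read 'z': s2→∅, s4→∅, s7→{s2}; now {s2}.
Read 'z': s2→∅; now ∅.
The set is empty and remains empty for the remaining 4 symbols.
No reachable set along the way intersects F.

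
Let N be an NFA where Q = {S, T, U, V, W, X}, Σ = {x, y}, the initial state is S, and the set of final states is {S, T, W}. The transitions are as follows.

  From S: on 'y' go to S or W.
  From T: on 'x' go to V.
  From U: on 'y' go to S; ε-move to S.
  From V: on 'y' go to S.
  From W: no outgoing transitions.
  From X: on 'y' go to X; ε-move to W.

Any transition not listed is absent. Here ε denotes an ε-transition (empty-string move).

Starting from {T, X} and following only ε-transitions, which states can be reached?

{T, W, X}

Begin with {T, X}.
ε-move X → W; add W.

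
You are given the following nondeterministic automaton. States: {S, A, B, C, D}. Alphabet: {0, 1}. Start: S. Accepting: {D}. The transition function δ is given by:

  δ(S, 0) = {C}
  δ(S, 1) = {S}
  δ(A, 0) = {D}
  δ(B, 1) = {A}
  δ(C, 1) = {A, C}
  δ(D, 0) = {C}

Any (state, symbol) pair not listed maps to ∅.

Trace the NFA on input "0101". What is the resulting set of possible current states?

Start in {S}.
Read '0': S→{C}; now {C}.
Read '1': C→{A, C}; now {A, C}.
Read '0': A→{D}, C→∅; now {D}.
Read '1': D→∅; now ∅.

∅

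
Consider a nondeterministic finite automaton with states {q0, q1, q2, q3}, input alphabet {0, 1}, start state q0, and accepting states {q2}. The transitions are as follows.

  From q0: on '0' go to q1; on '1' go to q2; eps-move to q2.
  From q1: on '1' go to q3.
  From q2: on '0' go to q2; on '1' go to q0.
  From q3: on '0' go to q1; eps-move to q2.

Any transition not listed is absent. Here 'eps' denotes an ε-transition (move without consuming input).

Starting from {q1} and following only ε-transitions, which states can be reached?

{q1}

Begin with {q1}.
No ε-moves leave this set, so the closure equals the set itself.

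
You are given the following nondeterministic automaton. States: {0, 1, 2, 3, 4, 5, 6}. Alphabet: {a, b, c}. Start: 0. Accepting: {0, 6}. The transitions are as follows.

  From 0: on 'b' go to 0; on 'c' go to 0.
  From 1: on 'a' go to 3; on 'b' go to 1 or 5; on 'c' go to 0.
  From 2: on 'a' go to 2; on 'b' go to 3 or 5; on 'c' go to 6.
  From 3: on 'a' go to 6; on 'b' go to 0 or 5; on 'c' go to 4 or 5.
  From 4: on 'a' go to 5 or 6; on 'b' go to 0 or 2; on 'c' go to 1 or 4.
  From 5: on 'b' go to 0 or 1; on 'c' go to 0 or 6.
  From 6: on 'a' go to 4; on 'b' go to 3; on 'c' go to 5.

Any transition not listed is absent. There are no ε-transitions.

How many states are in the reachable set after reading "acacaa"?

Start in {0}.
Read 'a': 0→∅; now ∅.
The set is empty and remains empty for the remaining 5 symbols.
That set has 0 states.

0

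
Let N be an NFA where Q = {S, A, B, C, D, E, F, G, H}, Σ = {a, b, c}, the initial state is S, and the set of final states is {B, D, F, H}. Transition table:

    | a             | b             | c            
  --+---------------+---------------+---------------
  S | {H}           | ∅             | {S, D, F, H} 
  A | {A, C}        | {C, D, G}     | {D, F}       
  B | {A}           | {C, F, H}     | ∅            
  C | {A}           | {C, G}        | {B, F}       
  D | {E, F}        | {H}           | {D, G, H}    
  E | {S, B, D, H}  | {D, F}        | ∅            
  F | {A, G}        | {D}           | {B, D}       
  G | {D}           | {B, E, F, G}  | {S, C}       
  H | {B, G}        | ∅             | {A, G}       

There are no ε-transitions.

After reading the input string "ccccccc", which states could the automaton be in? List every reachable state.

{S, A, B, C, D, F, G, H}

Start in {S}.
Read 'c': S→{S, D, F, H}; now {S, D, F, H}.
Read 'c': S→{S, D, F, H}, D→{D, G, H}, F→{B, D}, H→{A, G}; now {S, A, B, D, F, G, H}.
Read 'c': S→{S, D, F, H}, A→{D, F}, B→∅, D→{D, G, H}, F→{B, D}, G→{S, C}, H→{A, G}; now {S, A, B, C, D, F, G, H}.
Read 'c': S→{S, D, F, H}, A→{D, F}, B→∅, C→{B, F}, D→{D, G, H}, F→{B, D}, G→{S, C}, H→{A, G}; now {S, A, B, C, D, F, G, H}.
Read 'c': S→{S, D, F, H}, A→{D, F}, B→∅, C→{B, F}, D→{D, G, H}, F→{B, D}, G→{S, C}, H→{A, G}; now {S, A, B, C, D, F, G, H}.
Read 'c': S→{S, D, F, H}, A→{D, F}, B→∅, C→{B, F}, D→{D, G, H}, F→{B, D}, G→{S, C}, H→{A, G}; now {S, A, B, C, D, F, G, H}.
Read 'c': S→{S, D, F, H}, A→{D, F}, B→∅, C→{B, F}, D→{D, G, H}, F→{B, D}, G→{S, C}, H→{A, G}; now {S, A, B, C, D, F, G, H}.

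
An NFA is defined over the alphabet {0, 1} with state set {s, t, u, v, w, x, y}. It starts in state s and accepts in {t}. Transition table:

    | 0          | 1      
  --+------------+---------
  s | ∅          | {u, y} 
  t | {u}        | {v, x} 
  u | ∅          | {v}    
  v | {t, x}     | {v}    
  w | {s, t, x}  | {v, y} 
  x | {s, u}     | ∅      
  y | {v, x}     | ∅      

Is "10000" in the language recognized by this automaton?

Start in {s}.
Read '1': s→{u, y}; now {u, y}.
Read '0': u→∅, y→{v, x}; now {v, x}.
Read '0': v→{t, x}, x→{s, u}; now {s, t, u, x}.
Read '0': s→∅, t→{u}, u→∅, x→{s, u}; now {s, u}.
Read '0': s→∅, u→∅; now ∅.
The final set ∅ contains no accepting state.

No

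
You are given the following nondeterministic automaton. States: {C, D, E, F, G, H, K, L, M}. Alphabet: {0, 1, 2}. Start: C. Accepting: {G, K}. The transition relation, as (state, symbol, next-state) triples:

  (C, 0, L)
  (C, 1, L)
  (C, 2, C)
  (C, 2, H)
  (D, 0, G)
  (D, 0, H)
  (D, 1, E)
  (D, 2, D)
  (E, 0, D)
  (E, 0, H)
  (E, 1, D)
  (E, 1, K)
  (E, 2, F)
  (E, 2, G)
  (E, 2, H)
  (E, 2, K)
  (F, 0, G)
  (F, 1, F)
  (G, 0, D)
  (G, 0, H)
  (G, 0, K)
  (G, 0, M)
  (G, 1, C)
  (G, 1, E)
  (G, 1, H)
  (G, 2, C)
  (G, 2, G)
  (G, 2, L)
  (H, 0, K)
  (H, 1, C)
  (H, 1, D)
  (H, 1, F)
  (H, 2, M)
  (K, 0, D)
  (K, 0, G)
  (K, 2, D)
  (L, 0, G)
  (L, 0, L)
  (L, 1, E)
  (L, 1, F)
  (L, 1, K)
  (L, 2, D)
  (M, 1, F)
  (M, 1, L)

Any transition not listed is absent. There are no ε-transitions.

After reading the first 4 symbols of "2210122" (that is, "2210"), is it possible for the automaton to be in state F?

No

Start in {C}.
Read '2': C→{C, H}; now {C, H}.
Read '2': C→{C, H}, H→{M}; now {C, H, M}.
Read '1': C→{L}, H→{C, D, F}, M→{F, L}; now {C, D, F, L}.
Read '0': C→{L}, D→{G, H}, F→{G}, L→{G, L}; now {G, H, L}.
State F is not in {G, H, L}.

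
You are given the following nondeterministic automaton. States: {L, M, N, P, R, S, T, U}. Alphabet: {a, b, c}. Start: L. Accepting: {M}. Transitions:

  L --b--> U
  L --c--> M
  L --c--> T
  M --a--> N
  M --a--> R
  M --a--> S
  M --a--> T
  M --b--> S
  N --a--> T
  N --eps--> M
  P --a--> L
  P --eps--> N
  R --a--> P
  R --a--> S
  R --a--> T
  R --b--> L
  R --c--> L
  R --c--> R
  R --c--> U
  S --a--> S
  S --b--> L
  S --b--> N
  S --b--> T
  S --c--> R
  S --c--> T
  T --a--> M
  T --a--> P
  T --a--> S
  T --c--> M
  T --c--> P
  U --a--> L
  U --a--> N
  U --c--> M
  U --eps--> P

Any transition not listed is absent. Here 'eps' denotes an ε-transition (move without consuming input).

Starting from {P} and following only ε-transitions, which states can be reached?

{M, N, P}

Begin with {P}.
ε-move P → N; add N.
ε-move N → M; add M.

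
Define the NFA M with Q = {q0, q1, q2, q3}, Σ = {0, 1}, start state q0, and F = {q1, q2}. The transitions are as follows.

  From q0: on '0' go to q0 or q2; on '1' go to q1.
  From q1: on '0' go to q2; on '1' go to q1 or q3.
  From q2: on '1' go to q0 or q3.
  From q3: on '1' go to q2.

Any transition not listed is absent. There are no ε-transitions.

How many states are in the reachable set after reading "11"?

2

Start in {q0}.
Read '1': q0→{q1}; now {q1}.
Read '1': q1→{q1, q3}; now {q1, q3}.
That set has 2 states.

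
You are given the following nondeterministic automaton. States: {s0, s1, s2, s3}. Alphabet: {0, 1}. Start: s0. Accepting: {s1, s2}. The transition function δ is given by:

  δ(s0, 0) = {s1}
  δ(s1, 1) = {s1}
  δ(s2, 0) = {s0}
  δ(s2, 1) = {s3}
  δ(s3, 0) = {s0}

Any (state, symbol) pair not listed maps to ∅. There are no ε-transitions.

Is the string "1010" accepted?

No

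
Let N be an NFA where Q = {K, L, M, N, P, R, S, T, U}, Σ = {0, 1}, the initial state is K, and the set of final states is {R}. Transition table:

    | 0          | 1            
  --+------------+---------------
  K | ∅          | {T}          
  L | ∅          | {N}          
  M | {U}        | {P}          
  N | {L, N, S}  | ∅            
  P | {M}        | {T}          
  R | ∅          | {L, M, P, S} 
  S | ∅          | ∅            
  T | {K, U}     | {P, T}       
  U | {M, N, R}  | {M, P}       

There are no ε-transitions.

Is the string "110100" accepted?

Start in {K}.
Read '1': K→{T}; now {T}.
Read '1': T→{P, T}; now {P, T}.
Read '0': P→{M}, T→{K, U}; now {K, M, U}.
Read '1': K→{T}, M→{P}, U→{M, P}; now {M, P, T}.
Read '0': M→{U}, P→{M}, T→{K, U}; now {K, M, U}.
Read '0': K→∅, M→{U}, U→{M, N, R}; now {M, N, R, U}.
The final set {M, N, R, U} contains the accepting state R.

Yes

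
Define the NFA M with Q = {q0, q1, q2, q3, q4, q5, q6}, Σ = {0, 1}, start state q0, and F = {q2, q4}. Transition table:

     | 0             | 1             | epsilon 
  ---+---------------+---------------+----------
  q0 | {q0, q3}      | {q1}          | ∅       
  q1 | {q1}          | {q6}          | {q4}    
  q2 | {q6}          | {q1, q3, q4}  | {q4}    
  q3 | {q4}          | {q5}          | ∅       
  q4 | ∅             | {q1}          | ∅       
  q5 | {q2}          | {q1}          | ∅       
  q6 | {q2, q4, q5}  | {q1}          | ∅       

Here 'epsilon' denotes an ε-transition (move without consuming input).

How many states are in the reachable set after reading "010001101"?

4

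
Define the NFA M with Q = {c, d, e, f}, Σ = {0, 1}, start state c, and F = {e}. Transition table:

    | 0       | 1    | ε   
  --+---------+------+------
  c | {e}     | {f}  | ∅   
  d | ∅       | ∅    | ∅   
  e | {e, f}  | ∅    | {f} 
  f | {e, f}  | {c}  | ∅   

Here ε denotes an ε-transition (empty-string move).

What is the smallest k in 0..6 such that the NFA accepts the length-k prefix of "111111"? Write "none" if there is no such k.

Start in {c}.
Read '1': {c} → {f}.
Read '1': {f} → {c}.
Read '1': {c} → {f}.
Read '1': {f} → {c}.
Read '1': {c} → {f}.
Read '1': {f} → {c}.
No reachable set along the way intersects F.

none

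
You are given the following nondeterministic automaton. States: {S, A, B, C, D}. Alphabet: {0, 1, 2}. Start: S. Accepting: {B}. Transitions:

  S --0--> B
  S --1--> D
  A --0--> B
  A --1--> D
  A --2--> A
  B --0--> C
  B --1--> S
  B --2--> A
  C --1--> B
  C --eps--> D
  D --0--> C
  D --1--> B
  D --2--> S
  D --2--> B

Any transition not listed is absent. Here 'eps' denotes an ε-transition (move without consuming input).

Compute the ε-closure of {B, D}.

{B, D}

Begin with {B, D}.
No ε-moves leave this set, so the closure equals the set itself.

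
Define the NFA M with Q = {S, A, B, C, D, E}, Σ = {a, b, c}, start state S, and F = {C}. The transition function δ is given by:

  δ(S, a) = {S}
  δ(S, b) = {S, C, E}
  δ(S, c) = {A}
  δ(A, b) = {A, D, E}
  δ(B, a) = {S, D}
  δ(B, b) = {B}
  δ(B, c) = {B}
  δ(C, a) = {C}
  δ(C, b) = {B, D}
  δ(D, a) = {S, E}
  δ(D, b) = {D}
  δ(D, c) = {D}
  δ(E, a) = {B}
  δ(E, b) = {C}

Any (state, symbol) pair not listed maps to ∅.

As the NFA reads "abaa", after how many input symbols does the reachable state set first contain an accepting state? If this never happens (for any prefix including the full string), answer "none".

2

Start in {S}.
Read 'a': {S} → {S}.
Read 'b': {S} → {S, C, E}.
None of the earlier sets intersect F, but {S, C, E} does.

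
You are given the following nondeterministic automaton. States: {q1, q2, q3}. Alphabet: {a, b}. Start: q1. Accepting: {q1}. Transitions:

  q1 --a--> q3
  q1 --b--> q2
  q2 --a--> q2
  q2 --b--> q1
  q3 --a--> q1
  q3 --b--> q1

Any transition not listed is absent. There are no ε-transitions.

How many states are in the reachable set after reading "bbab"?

1

Start in {q1}.
Read 'b': {q1} → {q2}.
Read 'b': {q2} → {q1}.
Read 'a': {q1} → {q3}.
Read 'b': {q3} → {q1}.
That set has 1 state.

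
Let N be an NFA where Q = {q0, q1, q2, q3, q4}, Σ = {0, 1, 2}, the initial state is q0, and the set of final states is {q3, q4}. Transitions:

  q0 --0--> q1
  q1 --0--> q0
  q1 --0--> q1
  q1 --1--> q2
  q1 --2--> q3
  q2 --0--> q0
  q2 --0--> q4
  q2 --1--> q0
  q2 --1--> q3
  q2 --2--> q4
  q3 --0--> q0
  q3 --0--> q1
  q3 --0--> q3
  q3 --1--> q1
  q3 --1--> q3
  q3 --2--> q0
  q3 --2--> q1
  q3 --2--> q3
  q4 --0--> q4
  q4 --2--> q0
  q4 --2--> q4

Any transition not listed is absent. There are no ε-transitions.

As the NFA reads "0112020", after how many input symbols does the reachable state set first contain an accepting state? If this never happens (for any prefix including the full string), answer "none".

3

Start in {q0}.
Read '0': {q0} → {q1}.
Read '1': {q1} → {q2}.
Read '1': {q2} → {q0, q3}.
None of the earlier sets intersect F, but {q0, q3} does.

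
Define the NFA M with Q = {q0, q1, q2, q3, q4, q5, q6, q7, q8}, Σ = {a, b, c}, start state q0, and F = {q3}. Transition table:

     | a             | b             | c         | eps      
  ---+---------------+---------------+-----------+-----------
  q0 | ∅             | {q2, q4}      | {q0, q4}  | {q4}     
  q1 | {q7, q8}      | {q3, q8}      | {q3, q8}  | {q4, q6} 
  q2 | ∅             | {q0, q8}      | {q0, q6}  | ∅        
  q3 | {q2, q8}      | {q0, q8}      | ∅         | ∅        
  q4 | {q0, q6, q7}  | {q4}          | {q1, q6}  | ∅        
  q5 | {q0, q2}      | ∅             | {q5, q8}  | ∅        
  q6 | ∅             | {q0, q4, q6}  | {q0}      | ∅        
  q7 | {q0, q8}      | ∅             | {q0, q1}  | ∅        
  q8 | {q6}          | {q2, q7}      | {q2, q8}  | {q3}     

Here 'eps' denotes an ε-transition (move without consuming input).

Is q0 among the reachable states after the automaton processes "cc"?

Start: ε-closure({q0}) = {q0, q4}.
Read 'c': {q0, q4} → {q0, q1, q4, q6}.
Read 'c': {q0, q1, q4, q6} → {q0, q1, q3, q4, q6, q8}.
State q0 is in {q0, q1, q3, q4, q6, q8}.

Yes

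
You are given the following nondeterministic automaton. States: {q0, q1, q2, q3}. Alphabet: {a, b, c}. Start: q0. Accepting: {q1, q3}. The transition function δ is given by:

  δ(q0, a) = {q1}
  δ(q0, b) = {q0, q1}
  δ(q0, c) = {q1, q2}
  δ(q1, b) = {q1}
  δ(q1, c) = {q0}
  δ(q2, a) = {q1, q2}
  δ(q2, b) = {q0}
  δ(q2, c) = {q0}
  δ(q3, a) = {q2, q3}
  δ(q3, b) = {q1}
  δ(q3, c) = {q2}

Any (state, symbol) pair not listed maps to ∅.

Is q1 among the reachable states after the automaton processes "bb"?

Yes

Start in {q0}.
Read 'b': {q0} → {q0, q1}.
Read 'b': {q0, q1} → {q0, q1}.
State q1 is in {q0, q1}.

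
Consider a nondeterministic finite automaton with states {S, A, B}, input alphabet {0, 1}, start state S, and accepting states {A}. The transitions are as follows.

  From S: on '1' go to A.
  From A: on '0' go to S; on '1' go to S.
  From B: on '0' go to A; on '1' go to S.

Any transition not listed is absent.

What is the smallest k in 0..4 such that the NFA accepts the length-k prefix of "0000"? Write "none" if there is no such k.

none

Start in {S}.
Read '0': S→∅; now ∅.
The set is empty and remains empty for the remaining 3 symbols.
No reachable set along the way intersects F.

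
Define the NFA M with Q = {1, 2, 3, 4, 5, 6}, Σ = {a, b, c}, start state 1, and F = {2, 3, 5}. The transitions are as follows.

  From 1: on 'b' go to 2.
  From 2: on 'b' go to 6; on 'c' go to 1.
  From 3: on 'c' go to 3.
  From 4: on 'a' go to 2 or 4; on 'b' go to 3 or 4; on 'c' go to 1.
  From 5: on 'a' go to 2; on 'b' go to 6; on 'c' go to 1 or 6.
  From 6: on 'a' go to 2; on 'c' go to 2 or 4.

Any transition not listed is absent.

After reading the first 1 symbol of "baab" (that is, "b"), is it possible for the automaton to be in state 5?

Start in {1}.
Read 'b': 1→{2}; now {2}.
State 5 is not in {2}.

No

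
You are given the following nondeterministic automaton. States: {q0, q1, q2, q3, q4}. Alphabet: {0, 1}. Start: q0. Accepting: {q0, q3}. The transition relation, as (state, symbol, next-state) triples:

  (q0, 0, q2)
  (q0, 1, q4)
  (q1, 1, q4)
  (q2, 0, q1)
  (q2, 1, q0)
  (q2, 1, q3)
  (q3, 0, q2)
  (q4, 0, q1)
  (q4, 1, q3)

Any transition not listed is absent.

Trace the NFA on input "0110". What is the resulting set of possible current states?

Start in {q0}.
Read '0': {q0} → {q2}.
Read '1': {q2} → {q0, q3}.
Read '1': {q0, q3} → {q4}.
Read '0': {q4} → {q1}.

{q1}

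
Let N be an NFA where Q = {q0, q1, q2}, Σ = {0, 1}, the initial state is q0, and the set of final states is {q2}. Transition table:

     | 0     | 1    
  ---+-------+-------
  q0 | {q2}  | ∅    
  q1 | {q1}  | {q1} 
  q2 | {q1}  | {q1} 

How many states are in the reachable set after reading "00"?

1

Start in {q0}.
Read '0': q0→{q2}; now {q2}.
Read '0': q2→{q1}; now {q1}.
That set has 1 state.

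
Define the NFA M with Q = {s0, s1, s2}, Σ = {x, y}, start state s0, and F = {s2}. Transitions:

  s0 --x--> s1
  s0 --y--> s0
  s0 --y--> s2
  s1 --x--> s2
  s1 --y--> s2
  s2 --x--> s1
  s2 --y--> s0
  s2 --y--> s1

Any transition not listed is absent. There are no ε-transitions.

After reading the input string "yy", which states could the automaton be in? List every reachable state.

{s0, s1, s2}

Start in {s0}.
Read 'y': {s0} → {s0, s2}.
Read 'y': {s0, s2} → {s0, s1, s2}.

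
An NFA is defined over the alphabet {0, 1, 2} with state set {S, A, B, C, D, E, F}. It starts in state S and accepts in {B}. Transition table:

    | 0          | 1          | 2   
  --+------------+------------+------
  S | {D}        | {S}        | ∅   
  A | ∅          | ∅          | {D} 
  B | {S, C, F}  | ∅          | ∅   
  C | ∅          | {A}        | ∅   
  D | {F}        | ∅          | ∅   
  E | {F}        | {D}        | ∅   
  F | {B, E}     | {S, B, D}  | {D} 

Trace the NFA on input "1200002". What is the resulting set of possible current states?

∅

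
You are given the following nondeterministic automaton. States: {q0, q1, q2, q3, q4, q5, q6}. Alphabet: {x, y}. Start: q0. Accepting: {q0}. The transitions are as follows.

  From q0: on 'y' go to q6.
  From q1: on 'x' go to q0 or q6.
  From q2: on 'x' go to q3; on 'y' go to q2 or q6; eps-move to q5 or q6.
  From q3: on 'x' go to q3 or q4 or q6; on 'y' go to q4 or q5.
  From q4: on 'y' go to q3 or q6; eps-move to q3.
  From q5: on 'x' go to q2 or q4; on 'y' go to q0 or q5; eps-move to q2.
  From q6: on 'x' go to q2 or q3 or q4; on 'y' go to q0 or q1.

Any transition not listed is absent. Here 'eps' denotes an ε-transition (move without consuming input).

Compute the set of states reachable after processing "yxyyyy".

{q0, q1, q2, q3, q4, q5, q6}

Start in {q0}.
Read 'y': q0→{q6}; now {q6}.
Read 'x': q6→{q2, q3, q4}; union {q2, q3, q4}; ε-closure = {q2, q3, q4, q5, q6}.
Read 'y': q2→{q2, q6}, q3→{q4, q5}, q4→{q3, q6}, q5→{q0, q5}, q6→{q0, q1}; now {q0, q1, q2, q3, q4, q5, q6}.
Read 'y': q0→{q6}, q1→∅, q2→{q2, q6}, q3→{q4, q5}, q4→{q3, q6}, q5→{q0, q5}, q6→{q0, q1}; now {q0, q1, q2, q3, q4, q5, q6}.
Read 'y': q0→{q6}, q1→∅, q2→{q2, q6}, q3→{q4, q5}, q4→{q3, q6}, q5→{q0, q5}, q6→{q0, q1}; now {q0, q1, q2, q3, q4, q5, q6}.
Read 'y': q0→{q6}, q1→∅, q2→{q2, q6}, q3→{q4, q5}, q4→{q3, q6}, q5→{q0, q5}, q6→{q0, q1}; now {q0, q1, q2, q3, q4, q5, q6}.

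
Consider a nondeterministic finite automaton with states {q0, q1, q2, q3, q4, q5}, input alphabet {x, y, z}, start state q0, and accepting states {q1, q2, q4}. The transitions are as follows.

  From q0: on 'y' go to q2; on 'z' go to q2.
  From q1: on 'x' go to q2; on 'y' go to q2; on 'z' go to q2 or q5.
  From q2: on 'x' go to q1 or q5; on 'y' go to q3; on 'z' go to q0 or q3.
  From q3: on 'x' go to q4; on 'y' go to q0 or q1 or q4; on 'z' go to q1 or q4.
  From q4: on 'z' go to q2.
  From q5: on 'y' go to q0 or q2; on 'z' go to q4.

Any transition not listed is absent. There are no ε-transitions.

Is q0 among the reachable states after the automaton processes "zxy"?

Yes

Start in {q0}.
Read 'z': {q0} → {q2}.
Read 'x': {q2} → {q1, q5}.
Read 'y': {q1, q5} → {q0, q2}.
State q0 is in {q0, q2}.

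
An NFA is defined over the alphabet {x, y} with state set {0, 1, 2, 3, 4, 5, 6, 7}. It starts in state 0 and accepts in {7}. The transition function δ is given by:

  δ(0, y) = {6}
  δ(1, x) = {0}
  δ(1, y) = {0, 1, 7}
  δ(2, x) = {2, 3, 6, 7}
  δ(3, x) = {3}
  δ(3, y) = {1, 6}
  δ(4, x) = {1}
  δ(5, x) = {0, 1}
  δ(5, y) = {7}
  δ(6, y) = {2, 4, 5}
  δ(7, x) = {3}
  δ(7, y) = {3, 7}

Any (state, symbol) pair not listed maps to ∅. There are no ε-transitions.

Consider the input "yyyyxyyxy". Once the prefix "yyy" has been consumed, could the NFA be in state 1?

Start in {0}.
Read 'y': 0→{6}; now {6}.
Read 'y': 6→{2, 4, 5}; now {2, 4, 5}.
Read 'y': 2→∅, 4→∅, 5→{7}; now {7}.
State 1 is not in {7}.

No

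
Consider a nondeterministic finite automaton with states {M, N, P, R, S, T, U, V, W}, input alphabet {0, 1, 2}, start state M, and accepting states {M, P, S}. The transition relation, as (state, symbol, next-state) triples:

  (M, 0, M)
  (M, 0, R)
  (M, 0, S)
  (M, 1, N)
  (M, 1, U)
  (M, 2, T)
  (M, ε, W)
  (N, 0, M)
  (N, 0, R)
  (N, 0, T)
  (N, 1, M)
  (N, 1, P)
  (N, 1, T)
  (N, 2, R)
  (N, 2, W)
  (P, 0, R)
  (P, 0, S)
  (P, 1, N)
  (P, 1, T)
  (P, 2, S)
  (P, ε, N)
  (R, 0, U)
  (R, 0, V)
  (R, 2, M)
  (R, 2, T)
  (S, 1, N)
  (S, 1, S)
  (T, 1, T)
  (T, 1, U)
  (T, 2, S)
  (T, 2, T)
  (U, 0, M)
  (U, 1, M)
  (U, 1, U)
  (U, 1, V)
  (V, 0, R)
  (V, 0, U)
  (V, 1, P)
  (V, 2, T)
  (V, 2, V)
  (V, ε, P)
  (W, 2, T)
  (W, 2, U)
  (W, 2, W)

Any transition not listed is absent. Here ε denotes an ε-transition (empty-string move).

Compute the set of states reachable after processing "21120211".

Start: ε-closure({M}) = {M, W}.
Read '2': M→{T}, W→{T, U, W}; now {T, U, W}.
Read '1': T→{T, U}, U→{M, U, V}, W→∅; union {M, T, U, V}; ε-closure = {M, N, P, T, U, V, W}.
Read '1': M→{N, U}, N→{M, P, T}, P→{N, T}, T→{T, U}, U→{M, U, V}, V→{P}, W→∅; union {M, N, P, T, U, V}; ε-closure = {M, N, P, T, U, V, W}.
Read '2': M→{T}, N→{R, W}, P→{S}, T→{S, T}, U→∅, V→{T, V}, W→{T, U, W}; union {R, S, T, U, V, W}; ε-closure = {N, P, R, S, T, U, V, W}.
Read '0': N→{M, R, T}, P→{R, S}, R→{U, V}, S→∅, T→∅, U→{M}, V→{R, U}, W→∅; union {M, R, S, T, U, V}; ε-closure = {M, N, P, R, S, T, U, V, W}.
Read '2': M→{T}, N→{R, W}, P→{S}, R→{M, T}, S→∅, T→{S, T}, U→∅, V→{T, V}, W→{T, U, W}; union {M, R, S, T, U, V, W}; ε-closure = {M, N, P, R, S, T, U, V, W}.
Read '1': M→{N, U}, N→{M, P, T}, P→{N, T}, R→∅, S→{N, S}, T→{T, U}, U→{M, U, V}, V→{P}, W→∅; union {M, N, P, S, T, U, V}; ε-closure = {M, N, P, S, T, U, V, W}.
Read '1': M→{N, U}, N→{M, P, T}, P→{N, T}, S→{N, S}, T→{T, U}, U→{M, U, V}, V→{P}, W→∅; union {M, N, P, S, T, U, V}; ε-closure = {M, N, P, S, T, U, V, W}.

{M, N, P, S, T, U, V, W}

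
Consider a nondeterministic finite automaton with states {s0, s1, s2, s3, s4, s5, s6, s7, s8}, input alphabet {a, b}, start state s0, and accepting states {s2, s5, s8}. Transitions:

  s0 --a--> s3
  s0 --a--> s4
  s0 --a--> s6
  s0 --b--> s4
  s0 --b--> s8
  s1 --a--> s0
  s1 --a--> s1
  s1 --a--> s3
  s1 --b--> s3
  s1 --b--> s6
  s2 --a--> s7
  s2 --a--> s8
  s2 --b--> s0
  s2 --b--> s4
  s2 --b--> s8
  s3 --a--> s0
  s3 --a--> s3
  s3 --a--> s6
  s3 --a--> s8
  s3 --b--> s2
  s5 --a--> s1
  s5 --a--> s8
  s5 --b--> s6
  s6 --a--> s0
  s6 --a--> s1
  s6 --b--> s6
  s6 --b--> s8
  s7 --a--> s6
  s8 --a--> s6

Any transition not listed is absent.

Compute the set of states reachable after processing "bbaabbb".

Start in {s0}.
Read 'b': s0→{s4, s8}; now {s4, s8}.
Read 'b': s4→∅, s8→∅; now ∅.
The set is empty and remains empty for the remaining 5 symbols.

∅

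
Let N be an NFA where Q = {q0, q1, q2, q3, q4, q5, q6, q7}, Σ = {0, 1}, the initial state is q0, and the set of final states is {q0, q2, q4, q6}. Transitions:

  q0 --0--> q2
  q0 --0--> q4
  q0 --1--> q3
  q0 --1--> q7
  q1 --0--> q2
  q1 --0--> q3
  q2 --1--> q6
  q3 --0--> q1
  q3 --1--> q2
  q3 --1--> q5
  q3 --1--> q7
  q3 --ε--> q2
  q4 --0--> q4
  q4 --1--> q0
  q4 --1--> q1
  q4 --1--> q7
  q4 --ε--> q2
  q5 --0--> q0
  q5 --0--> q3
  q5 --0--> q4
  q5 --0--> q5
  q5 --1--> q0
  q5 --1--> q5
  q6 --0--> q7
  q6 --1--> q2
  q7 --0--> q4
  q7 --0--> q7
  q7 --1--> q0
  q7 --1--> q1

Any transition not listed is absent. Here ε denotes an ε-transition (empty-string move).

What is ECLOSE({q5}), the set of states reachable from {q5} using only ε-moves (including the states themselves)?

Begin with {q5}.
No ε-moves leave this set, so the closure equals the set itself.

{q5}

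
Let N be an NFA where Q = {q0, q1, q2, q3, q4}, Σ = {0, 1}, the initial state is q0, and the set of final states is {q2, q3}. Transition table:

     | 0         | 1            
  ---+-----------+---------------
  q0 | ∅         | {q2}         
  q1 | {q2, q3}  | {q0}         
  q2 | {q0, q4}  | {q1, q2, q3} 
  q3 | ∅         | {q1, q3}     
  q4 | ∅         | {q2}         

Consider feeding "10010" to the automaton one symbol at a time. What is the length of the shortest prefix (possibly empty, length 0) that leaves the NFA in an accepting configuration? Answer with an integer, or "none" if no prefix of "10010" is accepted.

1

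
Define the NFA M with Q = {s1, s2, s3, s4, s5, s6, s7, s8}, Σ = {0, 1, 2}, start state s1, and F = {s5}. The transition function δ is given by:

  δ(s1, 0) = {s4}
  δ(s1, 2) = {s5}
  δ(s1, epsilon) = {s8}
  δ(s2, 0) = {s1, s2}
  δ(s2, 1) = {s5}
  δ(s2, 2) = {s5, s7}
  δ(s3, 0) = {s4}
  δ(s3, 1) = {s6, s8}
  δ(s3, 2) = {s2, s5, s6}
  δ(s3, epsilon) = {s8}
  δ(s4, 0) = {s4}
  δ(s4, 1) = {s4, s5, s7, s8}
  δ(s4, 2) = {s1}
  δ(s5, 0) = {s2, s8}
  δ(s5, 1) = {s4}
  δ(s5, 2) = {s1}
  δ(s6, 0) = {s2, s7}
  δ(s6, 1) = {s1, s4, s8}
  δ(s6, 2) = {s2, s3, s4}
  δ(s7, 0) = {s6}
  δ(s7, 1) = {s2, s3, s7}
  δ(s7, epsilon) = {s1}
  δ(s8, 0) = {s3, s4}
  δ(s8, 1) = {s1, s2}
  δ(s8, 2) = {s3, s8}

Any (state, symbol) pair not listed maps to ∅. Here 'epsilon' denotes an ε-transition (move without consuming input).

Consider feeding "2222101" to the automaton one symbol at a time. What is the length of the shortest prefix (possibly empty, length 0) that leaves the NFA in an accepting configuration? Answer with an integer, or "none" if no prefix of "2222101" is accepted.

Start: ε-closure({s1}) = {s1, s8}.
Read '2': {s1, s8} → {s3, s5, s8}.
None of the earlier sets intersect F, but {s3, s5, s8} does.

1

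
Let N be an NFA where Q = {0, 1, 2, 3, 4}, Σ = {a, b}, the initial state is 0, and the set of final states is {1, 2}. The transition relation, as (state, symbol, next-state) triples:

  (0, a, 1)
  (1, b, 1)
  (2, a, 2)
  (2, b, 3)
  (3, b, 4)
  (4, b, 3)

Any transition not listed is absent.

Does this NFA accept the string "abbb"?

Yes

Start in {0}.
Read 'a': {0} → {1}.
Read 'b': {1} → {1}.
Read 'b': {1} → {1}.
Read 'b': {1} → {1}.
The final set {1} contains the accepting state 1.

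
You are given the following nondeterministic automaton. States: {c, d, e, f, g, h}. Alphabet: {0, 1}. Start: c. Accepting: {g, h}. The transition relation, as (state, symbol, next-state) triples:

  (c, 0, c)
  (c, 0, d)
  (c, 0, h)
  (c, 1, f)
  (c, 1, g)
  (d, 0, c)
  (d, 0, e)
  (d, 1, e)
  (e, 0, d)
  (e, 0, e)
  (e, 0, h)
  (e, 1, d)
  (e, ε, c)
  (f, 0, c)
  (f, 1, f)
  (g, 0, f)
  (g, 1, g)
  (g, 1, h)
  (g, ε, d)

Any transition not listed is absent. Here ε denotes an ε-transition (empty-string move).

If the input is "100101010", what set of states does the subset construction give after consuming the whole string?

Start in {c}.
Read '1': {c} → {d, f, g}.
Read '0': {d, f, g} → {c, e, f}.
Read '0': {c, e, f} → {c, d, e, h}.
Read '1': {c, d, e, h} → {c, d, e, f, g}.
Read '0': {c, d, e, f, g} → {c, d, e, f, h}.
Read '1': {c, d, e, f, h} → {c, d, e, f, g}.
Read '0': {c, d, e, f, g} → {c, d, e, f, h}.
Read '1': {c, d, e, f, h} → {c, d, e, f, g}.
Read '0': {c, d, e, f, g} → {c, d, e, f, h}.

{c, d, e, f, h}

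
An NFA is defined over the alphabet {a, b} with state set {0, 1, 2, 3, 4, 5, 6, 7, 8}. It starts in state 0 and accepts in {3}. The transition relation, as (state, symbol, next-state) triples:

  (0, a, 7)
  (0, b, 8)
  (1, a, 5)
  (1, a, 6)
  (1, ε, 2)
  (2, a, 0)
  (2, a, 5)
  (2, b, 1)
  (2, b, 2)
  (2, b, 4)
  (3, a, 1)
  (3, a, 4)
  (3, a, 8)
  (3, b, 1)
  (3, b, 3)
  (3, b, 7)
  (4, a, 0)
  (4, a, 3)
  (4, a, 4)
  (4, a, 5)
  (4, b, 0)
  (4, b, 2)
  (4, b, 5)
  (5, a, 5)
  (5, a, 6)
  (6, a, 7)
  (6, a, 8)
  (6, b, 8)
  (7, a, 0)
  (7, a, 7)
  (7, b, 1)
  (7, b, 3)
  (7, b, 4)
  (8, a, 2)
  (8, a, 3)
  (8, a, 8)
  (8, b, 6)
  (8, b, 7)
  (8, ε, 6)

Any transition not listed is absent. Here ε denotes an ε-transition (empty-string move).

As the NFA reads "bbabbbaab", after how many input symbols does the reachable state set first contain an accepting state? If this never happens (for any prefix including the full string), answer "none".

Start in {0}.
Read 'b': 0→{8}; union {8}; ε-closure = {6, 8}.
Read 'b': 6→{8}, 8→{6, 7}; now {6, 7, 8}.
Read 'a': 6→{7, 8}, 7→{0, 7}, 8→{2, 3, 8}; union {0, 2, 3, 7, 8}; ε-closure = {0, 2, 3, 6, 7, 8}.
None of the earlier sets intersect F, but {0, 2, 3, 6, 7, 8} does.

3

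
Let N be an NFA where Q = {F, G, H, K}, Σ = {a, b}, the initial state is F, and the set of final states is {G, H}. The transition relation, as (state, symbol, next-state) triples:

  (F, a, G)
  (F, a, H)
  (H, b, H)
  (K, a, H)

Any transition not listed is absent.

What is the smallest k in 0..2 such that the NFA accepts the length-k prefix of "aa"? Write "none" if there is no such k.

1

Start in {F}.
Read 'a': F→{G, H}; now {G, H}.
None of the earlier sets intersect F, but {G, H} does.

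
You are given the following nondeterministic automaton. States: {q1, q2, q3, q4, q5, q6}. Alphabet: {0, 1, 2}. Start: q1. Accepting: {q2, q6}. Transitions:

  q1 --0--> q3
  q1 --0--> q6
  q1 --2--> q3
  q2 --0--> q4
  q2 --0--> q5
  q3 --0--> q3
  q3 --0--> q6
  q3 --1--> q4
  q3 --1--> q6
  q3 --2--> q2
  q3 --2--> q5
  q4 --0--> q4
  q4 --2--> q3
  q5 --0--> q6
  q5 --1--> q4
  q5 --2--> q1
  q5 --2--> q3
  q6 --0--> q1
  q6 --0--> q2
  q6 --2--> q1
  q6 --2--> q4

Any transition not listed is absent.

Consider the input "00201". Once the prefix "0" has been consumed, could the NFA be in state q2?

Start in {q1}.
Read '0': q1→{q3, q6}; now {q3, q6}.
State q2 is not in {q3, q6}.

No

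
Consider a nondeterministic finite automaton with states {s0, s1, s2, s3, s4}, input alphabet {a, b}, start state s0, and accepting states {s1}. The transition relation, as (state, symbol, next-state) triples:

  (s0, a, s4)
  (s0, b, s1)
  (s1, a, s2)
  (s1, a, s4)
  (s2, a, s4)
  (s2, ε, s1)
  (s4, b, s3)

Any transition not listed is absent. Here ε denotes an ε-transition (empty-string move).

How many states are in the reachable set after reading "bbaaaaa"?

Start in {s0}.
Read 'b': {s0} → {s1}.
Read 'b': {s1} → ∅.
The set is empty and remains empty for the remaining 5 symbols.
That set has 0 states.

0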